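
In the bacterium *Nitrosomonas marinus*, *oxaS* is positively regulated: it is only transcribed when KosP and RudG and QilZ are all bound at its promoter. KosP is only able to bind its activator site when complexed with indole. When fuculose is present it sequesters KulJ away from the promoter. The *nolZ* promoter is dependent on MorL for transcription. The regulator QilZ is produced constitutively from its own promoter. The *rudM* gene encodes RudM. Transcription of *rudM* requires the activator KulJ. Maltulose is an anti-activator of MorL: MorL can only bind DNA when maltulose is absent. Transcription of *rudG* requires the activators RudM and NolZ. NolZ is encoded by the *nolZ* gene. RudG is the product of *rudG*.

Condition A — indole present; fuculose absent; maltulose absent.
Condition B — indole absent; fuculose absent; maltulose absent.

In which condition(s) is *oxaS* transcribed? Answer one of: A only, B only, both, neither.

A only

Condition A:
Indole is present, so KosP is active.
Fuculose is absent, so KulJ is active.
No repressor is bound and KulJ is active, so *rudM* is transcribed.
So RudM is produced and active.
Maltulose is absent, so MorL is active.
No repressor is bound and MorL is active, so *nolZ* is transcribed.
So NolZ is produced and active.
No repressor is bound and RudM and NolZ are active, so *rudG* is transcribed.
So RudG is produced and active.
QilZ is produced constitutively and is active.
No repressor is bound and KosP and RudG and QilZ are active, so *oxaS* is transcribed.
→ *oxaS* is ON in A.
Condition B:
Indole is absent, so KosP is inactive.
Fuculose is absent, so KulJ is active.
No repressor is bound and KulJ is active, so *rudM* is transcribed.
So RudM is produced and active.
Maltulose is absent, so MorL is active.
No repressor is bound and MorL is active, so *nolZ* is transcribed.
So NolZ is produced and active.
No repressor is bound and RudM and NolZ are active, so *rudG* is transcribed.
So RudG is produced and active.
QilZ is produced constitutively and is active.
Required activator KosP is absent, so *oxaS* is not transcribed.
→ *oxaS* is OFF in B.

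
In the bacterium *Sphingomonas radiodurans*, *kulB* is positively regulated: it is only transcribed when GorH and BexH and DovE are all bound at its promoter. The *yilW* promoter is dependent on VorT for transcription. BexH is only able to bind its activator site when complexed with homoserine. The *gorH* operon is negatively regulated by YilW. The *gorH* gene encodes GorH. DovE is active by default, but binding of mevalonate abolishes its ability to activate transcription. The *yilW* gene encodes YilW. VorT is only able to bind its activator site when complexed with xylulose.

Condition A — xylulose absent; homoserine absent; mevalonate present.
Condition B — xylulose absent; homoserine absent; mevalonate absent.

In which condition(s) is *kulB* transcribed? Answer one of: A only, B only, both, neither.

Condition A:
Xylulose is absent, so VorT is inactive.
Required activator VorT is absent, so *yilW* is not transcribed.
So YilW is not produced.
With no repressor bound, *gorH* is transcribed.
So GorH is produced and active.
Homoserine is absent, so BexH is inactive.
Mevalonate is present, so DovE is inactive.
Required activator BexH is absent, so *kulB* is not transcribed.
→ *kulB* is OFF in A.
Condition B:
Xylulose is absent, so VorT is inactive.
Required activator VorT is absent, so *yilW* is not transcribed.
So YilW is not produced.
With no repressor bound, *gorH* is transcribed.
So GorH is produced and active.
Homoserine is absent, so BexH is inactive.
Mevalonate is absent, so DovE is active.
Required activator BexH is absent, so *kulB* is not transcribed.
→ *kulB* is OFF in B.

neither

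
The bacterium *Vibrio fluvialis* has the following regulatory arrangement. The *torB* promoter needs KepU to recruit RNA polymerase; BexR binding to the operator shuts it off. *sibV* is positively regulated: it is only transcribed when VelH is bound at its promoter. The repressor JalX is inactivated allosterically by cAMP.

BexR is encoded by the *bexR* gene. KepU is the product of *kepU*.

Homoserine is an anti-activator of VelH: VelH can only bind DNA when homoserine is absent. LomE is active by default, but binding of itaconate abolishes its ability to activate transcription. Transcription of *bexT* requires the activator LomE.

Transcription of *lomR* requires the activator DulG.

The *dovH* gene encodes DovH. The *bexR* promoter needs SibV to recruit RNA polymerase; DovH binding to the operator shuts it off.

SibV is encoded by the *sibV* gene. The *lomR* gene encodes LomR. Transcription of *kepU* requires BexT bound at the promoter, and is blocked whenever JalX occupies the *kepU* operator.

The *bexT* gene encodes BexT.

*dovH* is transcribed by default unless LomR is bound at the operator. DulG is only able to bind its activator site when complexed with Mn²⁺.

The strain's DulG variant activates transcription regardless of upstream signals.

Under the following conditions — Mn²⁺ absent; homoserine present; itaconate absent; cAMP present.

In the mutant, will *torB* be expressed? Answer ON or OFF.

Itaconate is absent, so LomE is active.
No repressor is bound and LomE is active, so *bexT* is transcribed.
So BexT is produced and active.
cAMP is present, so JalX is inactive.
No repressor is bound and BexT is active, so *kepU* is transcribed.
So KepU is produced and active.
Homoserine is present, so VelH is inactive.
Required activator VelH is absent, so *sibV* is not transcribed.
So SibV is not produced.
DulG is constitutively active in this strain.
No repressor is bound and DulG is active, so *lomR* is transcribed.
So LomR is produced and active.
With repressor LomR bound, *dovH* is not transcribed.
So DovH is not produced.
Required activator SibV is absent, so *bexR* is not transcribed.
So BexR is not produced.
No repressor is bound and KepU is active, so *torB* is transcribed.

ON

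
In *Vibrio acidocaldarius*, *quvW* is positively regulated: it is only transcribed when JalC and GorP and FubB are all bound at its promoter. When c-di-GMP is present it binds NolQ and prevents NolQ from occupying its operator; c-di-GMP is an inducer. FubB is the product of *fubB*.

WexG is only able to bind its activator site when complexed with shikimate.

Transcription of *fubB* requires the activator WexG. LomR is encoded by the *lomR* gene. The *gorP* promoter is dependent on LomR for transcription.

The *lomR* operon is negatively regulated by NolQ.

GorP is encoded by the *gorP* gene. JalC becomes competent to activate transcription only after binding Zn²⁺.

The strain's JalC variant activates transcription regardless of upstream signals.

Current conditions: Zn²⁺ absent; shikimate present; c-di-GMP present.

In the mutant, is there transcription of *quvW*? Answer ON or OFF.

JalC is constitutively active in this strain.
c-di-GMP is present, so NolQ is inactive.
With no repressor bound, *lomR* is transcribed.
So LomR is produced and active.
No repressor is bound and LomR is active, so *gorP* is transcribed.
So GorP is produced and active.
Shikimate is present, so WexG is active.
No repressor is bound and WexG is active, so *fubB* is transcribed.
So FubB is produced and active.
No repressor is bound and JalC and GorP and FubB are active, so *quvW* is transcribed.

ON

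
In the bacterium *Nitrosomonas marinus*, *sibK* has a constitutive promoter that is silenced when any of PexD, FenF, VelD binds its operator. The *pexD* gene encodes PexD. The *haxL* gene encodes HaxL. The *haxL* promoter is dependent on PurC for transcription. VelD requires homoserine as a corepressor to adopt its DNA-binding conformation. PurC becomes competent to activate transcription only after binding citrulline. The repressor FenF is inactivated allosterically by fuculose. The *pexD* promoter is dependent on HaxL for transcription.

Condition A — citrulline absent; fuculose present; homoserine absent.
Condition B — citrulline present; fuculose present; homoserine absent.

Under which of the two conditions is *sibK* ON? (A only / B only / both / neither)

A only

Condition A:
Citrulline is absent, so PurC is inactive.
Required activator PurC is absent, so *haxL* is not transcribed.
So HaxL is not produced.
Required activator HaxL is absent, so *pexD* is not transcribed.
So PexD is not produced.
Fuculose is present, so FenF is inactive.
Homoserine is absent, so VelD is inactive.
With no repressor bound, *sibK* is transcribed.
→ *sibK* is ON in A.
Condition B:
Citrulline is present, so PurC is active.
No repressor is bound and PurC is active, so *haxL* is transcribed.
So HaxL is produced and active.
No repressor is bound and HaxL is active, so *pexD* is transcribed.
So PexD is produced and active.
Fuculose is present, so FenF is inactive.
Homoserine is absent, so VelD is inactive.
With repressor PexD bound, *sibK* is not transcribed.
→ *sibK* is OFF in B.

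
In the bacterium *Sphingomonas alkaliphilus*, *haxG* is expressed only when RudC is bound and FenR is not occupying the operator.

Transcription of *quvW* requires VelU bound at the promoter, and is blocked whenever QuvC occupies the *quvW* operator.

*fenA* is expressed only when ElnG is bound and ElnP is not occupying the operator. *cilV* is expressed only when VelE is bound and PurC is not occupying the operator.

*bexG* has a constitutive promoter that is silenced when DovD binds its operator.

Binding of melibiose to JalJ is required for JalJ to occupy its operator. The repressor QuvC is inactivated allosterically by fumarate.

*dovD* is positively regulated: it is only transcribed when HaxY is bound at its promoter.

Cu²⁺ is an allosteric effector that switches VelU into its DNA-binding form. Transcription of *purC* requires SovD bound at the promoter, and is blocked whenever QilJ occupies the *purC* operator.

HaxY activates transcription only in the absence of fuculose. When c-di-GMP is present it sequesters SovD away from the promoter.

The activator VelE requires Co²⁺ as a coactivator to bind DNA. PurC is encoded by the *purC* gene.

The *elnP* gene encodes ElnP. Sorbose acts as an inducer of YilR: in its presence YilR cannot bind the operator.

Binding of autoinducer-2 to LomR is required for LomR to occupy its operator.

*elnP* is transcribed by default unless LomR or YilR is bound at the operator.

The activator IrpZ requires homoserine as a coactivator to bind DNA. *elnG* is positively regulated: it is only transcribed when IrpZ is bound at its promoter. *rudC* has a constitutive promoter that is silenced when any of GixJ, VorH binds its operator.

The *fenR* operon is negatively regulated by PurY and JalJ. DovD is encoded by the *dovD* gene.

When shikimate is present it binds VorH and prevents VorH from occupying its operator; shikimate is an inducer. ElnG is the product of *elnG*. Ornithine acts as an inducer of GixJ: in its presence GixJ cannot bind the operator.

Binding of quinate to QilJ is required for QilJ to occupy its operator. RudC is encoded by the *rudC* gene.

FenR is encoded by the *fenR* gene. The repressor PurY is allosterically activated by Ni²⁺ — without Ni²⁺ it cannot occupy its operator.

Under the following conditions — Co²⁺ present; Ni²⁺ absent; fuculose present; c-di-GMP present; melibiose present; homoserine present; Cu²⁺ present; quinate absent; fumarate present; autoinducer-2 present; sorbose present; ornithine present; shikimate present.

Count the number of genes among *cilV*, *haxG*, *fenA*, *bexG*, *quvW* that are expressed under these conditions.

Co²⁺ is present, so VelE is active.
c-di-GMP is present, so SovD is inactive.
Quinate is absent, so QilJ is inactive.
Required activator SovD is absent, so *purC* is not transcribed.
So PurC is not produced.
No repressor is bound and VelE is active, so *cilV* is transcribed.
→ *cilV* is ON.
Ornithine is present, so GixJ is inactive.
Shikimate is present, so VorH is inactive.
With no repressor bound, *rudC* is transcribed.
So RudC is produced and active.
Ni²⁺ is absent, so PurY is inactive.
Melibiose is present, so JalJ is active.
With repressor JalJ bound, *fenR* is not transcribed.
So FenR is not produced.
No repressor is bound and RudC is active, so *haxG* is transcribed.
→ *haxG* is ON.
Homoserine is present, so IrpZ is active.
No repressor is bound and IrpZ is active, so *elnG* is transcribed.
So ElnG is produced and active.
Autoinducer-2 is present, so LomR is active.
Sorbose is present, so YilR is inactive.
With repressor LomR bound, *elnP* is not transcribed.
So ElnP is not produced.
No repressor is bound and ElnG is active, so *fenA* is transcribed.
→ *fenA* is ON.
Fuculose is present, so HaxY is inactive.
Required activator HaxY is absent, so *dovD* is not transcribed.
So DovD is not produced.
With no repressor bound, *bexG* is transcribed.
→ *bexG* is ON.
Fumarate is present, so QuvC is inactive.
Cu²⁺ is present, so VelU is active.
No repressor is bound and VelU is active, so *quvW* is transcribed.
→ *quvW* is ON.
5 of the 5 genes are transcribed.

5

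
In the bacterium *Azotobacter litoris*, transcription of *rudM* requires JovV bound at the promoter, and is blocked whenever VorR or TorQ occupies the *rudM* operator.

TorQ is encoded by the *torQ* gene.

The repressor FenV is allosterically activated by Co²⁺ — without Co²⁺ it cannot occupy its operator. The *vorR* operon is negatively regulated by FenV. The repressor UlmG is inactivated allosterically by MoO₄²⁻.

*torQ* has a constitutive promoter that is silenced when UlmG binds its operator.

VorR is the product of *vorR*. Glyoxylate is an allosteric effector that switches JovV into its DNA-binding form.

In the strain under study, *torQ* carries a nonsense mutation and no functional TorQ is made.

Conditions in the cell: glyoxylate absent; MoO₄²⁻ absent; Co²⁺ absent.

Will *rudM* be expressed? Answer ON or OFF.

OFF

Glyoxylate is absent, so JovV is inactive.
Co²⁺ is absent, so FenV is inactive.
With no repressor bound, *vorR* is transcribed.
So VorR is produced and active.
TorQ is non-functional in this strain, so it has no effect.
With repressor VorR bound, *rudM* is not transcribed.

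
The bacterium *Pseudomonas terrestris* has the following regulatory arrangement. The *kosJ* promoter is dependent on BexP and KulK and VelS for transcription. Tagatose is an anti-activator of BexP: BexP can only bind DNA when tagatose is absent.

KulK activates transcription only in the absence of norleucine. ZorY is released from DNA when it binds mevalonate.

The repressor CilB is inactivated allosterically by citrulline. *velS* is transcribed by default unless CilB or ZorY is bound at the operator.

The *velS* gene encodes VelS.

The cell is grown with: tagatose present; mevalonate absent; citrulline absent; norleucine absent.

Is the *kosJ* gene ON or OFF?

OFF

Tagatose is present, so BexP is inactive.
Norleucine is absent, so KulK is active.
Citrulline is absent, so CilB is active.
Mevalonate is absent, so ZorY is active.
With repressor CilB bound, *velS* is not transcribed.
So VelS is not produced.
Required activator BexP is absent, so *kosJ* is not transcribed.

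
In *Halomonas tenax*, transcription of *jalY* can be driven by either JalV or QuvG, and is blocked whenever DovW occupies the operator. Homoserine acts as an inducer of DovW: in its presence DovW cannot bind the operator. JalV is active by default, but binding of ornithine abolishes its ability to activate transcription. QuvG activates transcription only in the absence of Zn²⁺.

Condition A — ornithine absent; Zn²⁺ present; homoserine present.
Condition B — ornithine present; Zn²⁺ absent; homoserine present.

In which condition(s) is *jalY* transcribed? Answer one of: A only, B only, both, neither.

Condition A:
Ornithine is absent, so JalV is active.
Zn²⁺ is present, so QuvG is inactive.
Homoserine is present, so DovW is inactive.
Activator JalV is present, so *jalY* is transcribed.
→ *jalY* is ON in A.
Condition B:
Ornithine is present, so JalV is inactive.
Zn²⁺ is absent, so QuvG is active.
Homoserine is present, so DovW is inactive.
Activator QuvG is present, so *jalY* is transcribed.
→ *jalY* is ON in B.

both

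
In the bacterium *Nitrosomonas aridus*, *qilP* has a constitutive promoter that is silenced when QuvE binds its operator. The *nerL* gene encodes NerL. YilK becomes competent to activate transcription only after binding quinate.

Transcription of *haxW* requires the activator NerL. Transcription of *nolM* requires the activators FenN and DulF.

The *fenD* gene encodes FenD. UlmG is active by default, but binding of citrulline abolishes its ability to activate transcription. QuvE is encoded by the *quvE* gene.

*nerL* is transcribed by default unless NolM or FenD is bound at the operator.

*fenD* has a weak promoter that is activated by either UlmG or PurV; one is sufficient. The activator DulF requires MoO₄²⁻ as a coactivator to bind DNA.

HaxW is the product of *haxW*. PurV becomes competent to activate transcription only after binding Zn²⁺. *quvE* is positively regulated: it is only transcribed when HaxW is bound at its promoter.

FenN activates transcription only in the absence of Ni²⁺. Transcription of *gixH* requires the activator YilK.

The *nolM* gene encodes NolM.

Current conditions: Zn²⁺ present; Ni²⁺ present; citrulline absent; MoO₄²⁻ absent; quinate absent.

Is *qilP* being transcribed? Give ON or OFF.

Ni²⁺ is present, so FenN is inactive.
MoO₄²⁻ is absent, so DulF is inactive.
Required activator FenN is absent, so *nolM* is not transcribed.
So NolM is not produced.
Citrulline is absent, so UlmG is active.
Zn²⁺ is present, so PurV is active.
Activator UlmG is present, so *fenD* is transcribed.
So FenD is produced and active.
With repressor FenD bound, *nerL* is not transcribed.
So NerL is not produced.
Required activator NerL is absent, so *haxW* is not transcribed.
So HaxW is not produced.
Required activator HaxW is absent, so *quvE* is not transcribed.
So QuvE is not produced.
With no repressor bound, *qilP* is transcribed.

ON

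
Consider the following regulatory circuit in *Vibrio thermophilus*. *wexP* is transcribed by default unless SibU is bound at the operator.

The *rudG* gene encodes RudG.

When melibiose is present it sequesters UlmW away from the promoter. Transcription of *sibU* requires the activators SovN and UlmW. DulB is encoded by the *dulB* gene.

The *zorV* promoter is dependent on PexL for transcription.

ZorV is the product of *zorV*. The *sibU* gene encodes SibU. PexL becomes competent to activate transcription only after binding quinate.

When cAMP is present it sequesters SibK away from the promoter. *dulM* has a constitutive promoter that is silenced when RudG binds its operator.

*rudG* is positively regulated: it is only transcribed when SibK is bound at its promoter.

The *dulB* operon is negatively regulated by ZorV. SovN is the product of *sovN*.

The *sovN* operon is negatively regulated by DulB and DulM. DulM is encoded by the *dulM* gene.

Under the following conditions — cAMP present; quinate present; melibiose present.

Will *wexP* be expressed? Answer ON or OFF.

Quinate is present, so PexL is active.
No repressor is bound and PexL is active, so *zorV* is transcribed.
So ZorV is produced and active.
With repressor ZorV bound, *dulB* is not transcribed.
So DulB is not produced.
cAMP is present, so SibK is inactive.
Required activator SibK is absent, so *rudG* is not transcribed.
So RudG is not produced.
With no repressor bound, *dulM* is transcribed.
So DulM is produced and active.
With repressor DulM bound, *sovN* is not transcribed.
So SovN is not produced.
Melibiose is present, so UlmW is inactive.
Required activator SovN is absent, so *sibU* is not transcribed.
So SibU is not produced.
With no repressor bound, *wexP* is transcribed.

ON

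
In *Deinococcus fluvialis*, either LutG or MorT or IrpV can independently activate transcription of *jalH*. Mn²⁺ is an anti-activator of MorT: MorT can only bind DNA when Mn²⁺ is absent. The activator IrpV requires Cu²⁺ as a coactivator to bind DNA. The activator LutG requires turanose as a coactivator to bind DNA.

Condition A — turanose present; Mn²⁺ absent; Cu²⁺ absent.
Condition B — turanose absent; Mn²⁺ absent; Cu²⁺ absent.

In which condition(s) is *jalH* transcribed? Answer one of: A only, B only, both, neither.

both

Condition A:
Turanose is present, so LutG is active.
Mn²⁺ is absent, so MorT is active.
Cu²⁺ is absent, so IrpV is inactive.
Activator LutG is present, so *jalH* is transcribed.
→ *jalH* is ON in A.
Condition B:
Turanose is absent, so LutG is inactive.
Mn²⁺ is absent, so MorT is active.
Cu²⁺ is absent, so IrpV is inactive.
Activator MorT is present, so *jalH* is transcribed.
→ *jalH* is ON in B.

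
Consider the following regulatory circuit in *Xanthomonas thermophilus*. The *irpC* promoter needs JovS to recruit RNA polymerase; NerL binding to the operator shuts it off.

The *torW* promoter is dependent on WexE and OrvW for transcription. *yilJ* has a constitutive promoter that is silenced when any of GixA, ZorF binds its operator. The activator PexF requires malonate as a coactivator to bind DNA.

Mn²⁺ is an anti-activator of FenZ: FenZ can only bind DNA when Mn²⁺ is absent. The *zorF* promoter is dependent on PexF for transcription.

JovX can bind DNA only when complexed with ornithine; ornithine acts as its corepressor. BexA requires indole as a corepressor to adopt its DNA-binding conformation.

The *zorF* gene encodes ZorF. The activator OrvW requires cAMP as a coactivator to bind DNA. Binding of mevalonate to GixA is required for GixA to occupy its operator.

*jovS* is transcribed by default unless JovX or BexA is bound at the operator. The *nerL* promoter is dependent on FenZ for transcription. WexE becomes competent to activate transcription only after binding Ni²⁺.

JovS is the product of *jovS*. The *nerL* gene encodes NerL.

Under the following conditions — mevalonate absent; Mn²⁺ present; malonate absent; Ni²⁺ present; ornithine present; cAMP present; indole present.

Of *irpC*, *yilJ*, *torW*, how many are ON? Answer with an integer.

2

Mn²⁺ is present, so FenZ is inactive.
Required activator FenZ is absent, so *nerL* is not transcribed.
So NerL is not produced.
Ornithine is present, so JovX is active.
Indole is present, so BexA is active.
With repressor JovX bound, *jovS* is not transcribed.
So JovS is not produced.
Required activator JovS is absent, so *irpC* is not transcribed.
→ *irpC* is OFF.
Mevalonate is absent, so GixA is inactive.
Malonate is absent, so PexF is inactive.
Required activator PexF is absent, so *zorF* is not transcribed.
So ZorF is not produced.
With no repressor bound, *yilJ* is transcribed.
→ *yilJ* is ON.
Ni²⁺ is present, so WexE is active.
cAMP is present, so OrvW is active.
No repressor is bound and WexE and OrvW are active, so *torW* is transcribed.
→ *torW* is ON.
2 of the 3 genes are transcribed.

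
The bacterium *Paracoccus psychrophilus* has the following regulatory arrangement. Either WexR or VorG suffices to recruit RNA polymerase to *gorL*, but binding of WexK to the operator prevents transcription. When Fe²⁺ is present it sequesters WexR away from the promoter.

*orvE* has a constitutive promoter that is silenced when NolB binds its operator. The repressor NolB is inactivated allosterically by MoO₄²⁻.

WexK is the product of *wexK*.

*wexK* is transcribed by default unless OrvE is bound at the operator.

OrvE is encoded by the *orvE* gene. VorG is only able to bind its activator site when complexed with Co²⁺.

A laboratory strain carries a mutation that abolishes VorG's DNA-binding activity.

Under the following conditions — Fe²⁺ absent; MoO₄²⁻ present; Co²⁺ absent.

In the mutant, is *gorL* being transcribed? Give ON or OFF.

ON

Fe²⁺ is absent, so WexR is active.
MoO₄²⁻ is present, so NolB is inactive.
With no repressor bound, *orvE* is transcribed.
So OrvE is produced and active.
With repressor OrvE bound, *wexK* is not transcribed.
So WexK is not produced.
VorG is non-functional in this strain, so it has no effect.
Activator WexR is present, so *gorL* is transcribed.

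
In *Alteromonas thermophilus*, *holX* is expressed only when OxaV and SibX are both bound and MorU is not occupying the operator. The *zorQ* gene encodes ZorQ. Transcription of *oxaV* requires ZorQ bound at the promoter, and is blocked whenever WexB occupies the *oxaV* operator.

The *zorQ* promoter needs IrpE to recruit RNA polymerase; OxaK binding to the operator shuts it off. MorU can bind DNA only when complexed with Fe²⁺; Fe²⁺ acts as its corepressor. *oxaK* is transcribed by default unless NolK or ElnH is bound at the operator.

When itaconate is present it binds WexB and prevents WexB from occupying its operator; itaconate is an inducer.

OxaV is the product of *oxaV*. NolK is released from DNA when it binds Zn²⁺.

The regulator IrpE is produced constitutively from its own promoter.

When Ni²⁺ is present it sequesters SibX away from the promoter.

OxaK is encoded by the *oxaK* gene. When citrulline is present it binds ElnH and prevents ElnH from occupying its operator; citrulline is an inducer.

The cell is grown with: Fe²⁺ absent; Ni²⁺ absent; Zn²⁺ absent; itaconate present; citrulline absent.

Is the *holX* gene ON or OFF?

ON

Fe²⁺ is absent, so MorU is inactive.
Itaconate is present, so WexB is inactive.
Zn²⁺ is absent, so NolK is active.
Citrulline is absent, so ElnH is active.
With repressor NolK bound, *oxaK* is not transcribed.
So OxaK is not produced.
IrpE is produced constitutively and is active.
No repressor is bound and IrpE is active, so *zorQ* is transcribed.
So ZorQ is produced and active.
No repressor is bound and ZorQ is active, so *oxaV* is transcribed.
So OxaV is produced and active.
Ni²⁺ is absent, so SibX is active.
No repressor is bound and OxaV and SibX are active, so *holX* is transcribed.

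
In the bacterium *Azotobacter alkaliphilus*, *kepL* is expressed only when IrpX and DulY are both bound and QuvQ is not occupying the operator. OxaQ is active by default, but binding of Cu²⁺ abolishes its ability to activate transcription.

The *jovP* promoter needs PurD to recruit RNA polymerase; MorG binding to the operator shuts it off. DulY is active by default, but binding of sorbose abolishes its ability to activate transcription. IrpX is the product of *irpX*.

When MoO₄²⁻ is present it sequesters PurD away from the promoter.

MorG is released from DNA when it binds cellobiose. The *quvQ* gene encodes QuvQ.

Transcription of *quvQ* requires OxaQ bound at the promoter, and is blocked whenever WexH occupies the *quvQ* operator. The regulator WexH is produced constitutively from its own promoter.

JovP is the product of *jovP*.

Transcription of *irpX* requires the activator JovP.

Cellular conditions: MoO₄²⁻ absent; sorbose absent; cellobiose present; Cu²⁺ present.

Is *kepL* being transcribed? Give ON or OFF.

Cu²⁺ is present, so OxaQ is inactive.
WexH is produced constitutively and is active.
With repressor WexH bound, *quvQ* is not transcribed.
So QuvQ is not produced.
Cellobiose is present, so MorG is inactive.
MoO₄²⁻ is absent, so PurD is active.
No repressor is bound and PurD is active, so *jovP* is transcribed.
So JovP is produced and active.
No repressor is bound and JovP is active, so *irpX* is transcribed.
So IrpX is produced and active.
Sorbose is absent, so DulY is active.
No repressor is bound and IrpX and DulY are active, so *kepL* is transcribed.

ON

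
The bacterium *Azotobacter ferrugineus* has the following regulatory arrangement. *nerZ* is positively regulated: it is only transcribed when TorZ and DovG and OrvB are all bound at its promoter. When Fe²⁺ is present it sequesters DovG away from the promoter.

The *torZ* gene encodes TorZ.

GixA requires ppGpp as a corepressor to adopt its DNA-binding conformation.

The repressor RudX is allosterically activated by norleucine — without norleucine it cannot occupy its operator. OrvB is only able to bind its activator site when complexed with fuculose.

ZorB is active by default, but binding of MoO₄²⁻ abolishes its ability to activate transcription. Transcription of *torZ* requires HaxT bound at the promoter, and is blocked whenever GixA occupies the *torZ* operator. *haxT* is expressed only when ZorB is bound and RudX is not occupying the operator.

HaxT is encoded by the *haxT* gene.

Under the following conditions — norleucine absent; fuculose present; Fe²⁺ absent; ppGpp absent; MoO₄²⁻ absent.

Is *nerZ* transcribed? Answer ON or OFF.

ppGpp is absent, so GixA is inactive.
Norleucine is absent, so RudX is inactive.
MoO₄²⁻ is absent, so ZorB is active.
No repressor is bound and ZorB is active, so *haxT* is transcribed.
So HaxT is produced and active.
No repressor is bound and HaxT is active, so *torZ* is transcribed.
So TorZ is produced and active.
Fe²⁺ is absent, so DovG is active.
Fuculose is present, so OrvB is active.
No repressor is bound and TorZ and DovG and OrvB are active, so *nerZ* is transcribed.

ON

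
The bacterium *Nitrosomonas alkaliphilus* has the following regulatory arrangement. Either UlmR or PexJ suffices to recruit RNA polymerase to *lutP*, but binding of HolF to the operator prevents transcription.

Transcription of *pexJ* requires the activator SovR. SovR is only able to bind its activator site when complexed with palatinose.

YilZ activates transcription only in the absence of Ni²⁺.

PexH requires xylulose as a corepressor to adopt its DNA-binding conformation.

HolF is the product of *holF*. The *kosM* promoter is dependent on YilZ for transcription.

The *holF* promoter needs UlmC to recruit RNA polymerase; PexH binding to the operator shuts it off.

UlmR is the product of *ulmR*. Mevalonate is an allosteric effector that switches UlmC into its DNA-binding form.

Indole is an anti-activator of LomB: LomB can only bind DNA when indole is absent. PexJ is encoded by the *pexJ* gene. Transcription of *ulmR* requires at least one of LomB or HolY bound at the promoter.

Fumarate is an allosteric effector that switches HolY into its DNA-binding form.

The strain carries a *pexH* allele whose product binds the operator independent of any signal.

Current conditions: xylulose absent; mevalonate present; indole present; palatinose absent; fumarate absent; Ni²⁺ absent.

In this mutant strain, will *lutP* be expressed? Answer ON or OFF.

PexH is constitutively active in this strain.
Mevalonate is present, so UlmC is active.
With repressor PexH bound, *holF* is not transcribed.
So HolF is not produced.
Indole is present, so LomB is inactive.
Fumarate is absent, so HolY is inactive.
No activator is available at the *ulmR* promoter, so *ulmR* is not transcribed.
So UlmR is not produced.
Palatinose is absent, so SovR is inactive.
Required activator SovR is absent, so *pexJ* is not transcribed.
So PexJ is not produced.
No activator is available at the *lutP* promoter, so *lutP* is not transcribed.

OFF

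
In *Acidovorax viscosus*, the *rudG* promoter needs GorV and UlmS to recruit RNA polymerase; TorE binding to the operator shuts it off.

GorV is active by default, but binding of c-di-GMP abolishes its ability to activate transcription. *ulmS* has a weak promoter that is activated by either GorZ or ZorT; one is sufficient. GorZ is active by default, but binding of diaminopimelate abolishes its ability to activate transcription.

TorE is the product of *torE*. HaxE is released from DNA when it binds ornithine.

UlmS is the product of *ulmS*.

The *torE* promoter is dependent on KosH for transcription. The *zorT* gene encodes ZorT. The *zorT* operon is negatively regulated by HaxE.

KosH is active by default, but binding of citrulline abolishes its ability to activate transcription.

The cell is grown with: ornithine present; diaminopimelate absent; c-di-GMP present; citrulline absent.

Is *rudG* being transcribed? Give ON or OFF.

OFF

c-di-GMP is present, so GorV is inactive.
Citrulline is absent, so KosH is active.
No repressor is bound and KosH is active, so *torE* is transcribed.
So TorE is produced and active.
Diaminopimelate is absent, so GorZ is active.
Ornithine is present, so HaxE is inactive.
With no repressor bound, *zorT* is transcribed.
So ZorT is produced and active.
Activator GorZ is present, so *ulmS* is transcribed.
So UlmS is produced and active.
With repressor TorE bound, *rudG* is not transcribed.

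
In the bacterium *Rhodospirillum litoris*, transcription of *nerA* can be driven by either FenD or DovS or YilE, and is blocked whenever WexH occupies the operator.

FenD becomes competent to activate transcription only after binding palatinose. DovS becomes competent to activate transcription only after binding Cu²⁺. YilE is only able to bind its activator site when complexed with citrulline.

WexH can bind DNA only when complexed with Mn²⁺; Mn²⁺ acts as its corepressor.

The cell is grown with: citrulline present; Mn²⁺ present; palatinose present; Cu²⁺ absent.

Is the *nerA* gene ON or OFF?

OFF

Palatinose is present, so FenD is active.
Mn²⁺ is present, so WexH is active.
Cu²⁺ is absent, so DovS is inactive.
Citrulline is present, so YilE is active.
With repressor WexH bound, *nerA* is not transcribed.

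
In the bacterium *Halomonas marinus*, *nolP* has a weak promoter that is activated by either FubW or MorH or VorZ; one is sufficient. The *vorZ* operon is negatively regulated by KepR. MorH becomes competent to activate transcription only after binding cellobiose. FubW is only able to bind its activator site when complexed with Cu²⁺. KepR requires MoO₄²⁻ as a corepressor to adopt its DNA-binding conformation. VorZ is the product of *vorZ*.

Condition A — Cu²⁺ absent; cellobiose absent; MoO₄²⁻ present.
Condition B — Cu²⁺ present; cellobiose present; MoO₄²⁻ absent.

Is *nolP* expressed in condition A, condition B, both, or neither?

Condition A:
Cu²⁺ is absent, so FubW is inactive.
Cellobiose is absent, so MorH is inactive.
MoO₄²⁻ is present, so KepR is active.
With repressor KepR bound, *vorZ* is not transcribed.
So VorZ is not produced.
No activator is available at the *nolP* promoter, so *nolP* is not transcribed.
→ *nolP* is OFF in A.
Condition B:
Cu²⁺ is present, so FubW is active.
Cellobiose is present, so MorH is active.
MoO₄²⁻ is absent, so KepR is inactive.
With no repressor bound, *vorZ* is transcribed.
So VorZ is produced and active.
Activator FubW is present, so *nolP* is transcribed.
→ *nolP* is ON in B.

B only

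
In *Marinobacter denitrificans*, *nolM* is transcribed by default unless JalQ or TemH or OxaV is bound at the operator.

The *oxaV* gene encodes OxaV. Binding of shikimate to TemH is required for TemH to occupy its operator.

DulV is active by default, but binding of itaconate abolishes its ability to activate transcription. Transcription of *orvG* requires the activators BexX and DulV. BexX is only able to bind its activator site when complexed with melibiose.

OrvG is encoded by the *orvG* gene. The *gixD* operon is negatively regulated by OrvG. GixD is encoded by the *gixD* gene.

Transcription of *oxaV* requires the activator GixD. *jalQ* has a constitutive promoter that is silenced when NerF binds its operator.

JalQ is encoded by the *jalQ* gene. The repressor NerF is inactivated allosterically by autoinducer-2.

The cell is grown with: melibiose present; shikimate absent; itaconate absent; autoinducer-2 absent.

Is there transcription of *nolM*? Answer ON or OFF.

Autoinducer-2 is absent, so NerF is active.
With repressor NerF bound, *jalQ* is not transcribed.
So JalQ is not produced.
Shikimate is absent, so TemH is inactive.
Melibiose is present, so BexX is active.
Itaconate is absent, so DulV is active.
No repressor is bound and BexX and DulV are active, so *orvG* is transcribed.
So OrvG is produced and active.
With repressor OrvG bound, *gixD* is not transcribed.
So GixD is not produced.
Required activator GixD is absent, so *oxaV* is not transcribed.
So OxaV is not produced.
With no repressor bound, *nolM* is transcribed.

ON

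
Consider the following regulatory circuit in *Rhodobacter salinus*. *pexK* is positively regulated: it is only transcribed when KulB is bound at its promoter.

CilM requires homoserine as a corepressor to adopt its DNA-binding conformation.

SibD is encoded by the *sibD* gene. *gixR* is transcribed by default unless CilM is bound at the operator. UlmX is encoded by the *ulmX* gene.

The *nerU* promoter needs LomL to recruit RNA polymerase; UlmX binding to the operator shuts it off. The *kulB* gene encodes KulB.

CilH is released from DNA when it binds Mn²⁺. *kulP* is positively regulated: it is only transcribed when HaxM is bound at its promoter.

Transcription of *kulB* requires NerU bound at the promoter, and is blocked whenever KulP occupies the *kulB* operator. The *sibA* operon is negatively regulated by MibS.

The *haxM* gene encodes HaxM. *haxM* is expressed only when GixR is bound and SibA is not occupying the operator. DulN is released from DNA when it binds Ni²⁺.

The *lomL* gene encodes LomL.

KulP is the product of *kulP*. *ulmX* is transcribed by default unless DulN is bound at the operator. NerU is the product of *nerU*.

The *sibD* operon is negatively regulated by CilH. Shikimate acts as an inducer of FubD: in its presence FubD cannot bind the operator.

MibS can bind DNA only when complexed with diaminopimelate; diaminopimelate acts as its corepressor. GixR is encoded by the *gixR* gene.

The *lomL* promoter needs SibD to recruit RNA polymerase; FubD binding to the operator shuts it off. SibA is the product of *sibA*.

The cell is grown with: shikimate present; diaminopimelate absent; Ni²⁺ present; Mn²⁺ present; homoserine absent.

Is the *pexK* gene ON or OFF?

OFF

Diaminopimelate is absent, so MibS is inactive.
With no repressor bound, *sibA* is transcribed.
So SibA is produced and active.
Homoserine is absent, so CilM is inactive.
With no repressor bound, *gixR* is transcribed.
So GixR is produced and active.
With repressor SibA bound, *haxM* is not transcribed.
So HaxM is not produced.
Required activator HaxM is absent, so *kulP* is not transcribed.
So KulP is not produced.
Shikimate is present, so FubD is inactive.
Mn²⁺ is present, so CilH is inactive.
With no repressor bound, *sibD* is transcribed.
So SibD is produced and active.
No repressor is bound and SibD is active, so *lomL* is transcribed.
So LomL is produced and active.
Ni²⁺ is present, so DulN is inactive.
With no repressor bound, *ulmX* is transcribed.
So UlmX is produced and active.
With repressor UlmX bound, *nerU* is not transcribed.
So NerU is not produced.
Required activator NerU is absent, so *kulB* is not transcribed.
So KulB is not produced.
Required activator KulB is absent, so *pexK* is not transcribed.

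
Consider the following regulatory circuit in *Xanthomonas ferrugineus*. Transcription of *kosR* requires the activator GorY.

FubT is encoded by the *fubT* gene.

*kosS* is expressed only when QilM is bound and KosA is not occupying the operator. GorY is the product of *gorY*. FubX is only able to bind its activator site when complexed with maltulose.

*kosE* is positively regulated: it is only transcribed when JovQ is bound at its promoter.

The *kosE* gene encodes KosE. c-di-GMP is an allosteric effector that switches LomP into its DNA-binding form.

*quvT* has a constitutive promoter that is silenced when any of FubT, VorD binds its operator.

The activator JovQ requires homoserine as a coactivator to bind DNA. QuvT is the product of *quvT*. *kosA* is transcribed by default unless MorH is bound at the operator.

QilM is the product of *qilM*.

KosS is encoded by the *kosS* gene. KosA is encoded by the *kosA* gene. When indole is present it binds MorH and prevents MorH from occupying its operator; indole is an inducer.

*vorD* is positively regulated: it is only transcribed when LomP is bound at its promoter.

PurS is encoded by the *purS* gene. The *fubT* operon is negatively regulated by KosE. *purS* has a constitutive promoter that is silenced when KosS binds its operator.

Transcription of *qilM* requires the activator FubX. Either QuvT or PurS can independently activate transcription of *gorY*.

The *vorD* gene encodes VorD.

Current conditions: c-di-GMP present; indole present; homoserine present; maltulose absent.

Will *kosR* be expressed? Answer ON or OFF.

ON

Homoserine is present, so JovQ is active.
No repressor is bound and JovQ is active, so *kosE* is transcribed.
So KosE is produced and active.
With repressor KosE bound, *fubT* is not transcribed.
So FubT is not produced.
c-di-GMP is present, so LomP is active.
No repressor is bound and LomP is active, so *vorD* is transcribed.
So VorD is produced and active.
With repressor VorD bound, *quvT* is not transcribed.
So QuvT is not produced.
Indole is present, so MorH is inactive.
With no repressor bound, *kosA* is transcribed.
So KosA is produced and active.
Maltulose is absent, so FubX is inactive.
Required activator FubX is absent, so *qilM* is not transcribed.
So QilM is not produced.
With repressor KosA bound, *kosS* is not transcribed.
So KosS is not produced.
With no repressor bound, *purS* is transcribed.
So PurS is produced and active.
Activator PurS is present, so *gorY* is transcribed.
So GorY is produced and active.
No repressor is bound and GorY is active, so *kosR* is transcribed.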